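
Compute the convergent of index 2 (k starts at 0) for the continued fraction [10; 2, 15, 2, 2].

325/31

Using pₖ = aₖpₖ₋₁ + pₖ₋₂, qₖ = aₖqₖ₋₁ + qₖ₋₂ (with p₋₁=1, p₋₂=0, q₋₁=0, q₋₂=1):
  k=0: a=10, p=10, q=1
  k=1: a=2, p=21, q=2
  k=2: a=15, p=325, q=31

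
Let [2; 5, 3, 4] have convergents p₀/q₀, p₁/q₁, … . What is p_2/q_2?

35/16

Using pₖ = aₖpₖ₋₁ + pₖ₋₂, qₖ = aₖqₖ₋₁ + qₖ₋₂ (with p₋₁=1, p₋₂=0, q₋₁=0, q₋₂=1):
  k=0: a=2, p=2, q=1
  k=1: a=5, p=11, q=5
  k=2: a=3, p=35, q=16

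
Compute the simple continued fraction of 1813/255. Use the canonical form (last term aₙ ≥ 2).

1813 = 7*255 + 28
255 = 9*28 + 3
28 = 9*3 + 1
3 = 3*1 + 0  (stop)
So 1813/255 = [7; 9, 9, 3].

[7; 9, 9, 3]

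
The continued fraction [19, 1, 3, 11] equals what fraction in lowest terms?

Using pₖ = aₖpₖ₋₁ + pₖ₋₂ and qₖ = aₖqₖ₋₁ + qₖ₋₂:
  k=0: a=19, p=19, q=1
  k=1: a=1, p=20, q=1
  k=2: a=3, p=79, q=4
  k=3: a=11, p=889, q=45

889/45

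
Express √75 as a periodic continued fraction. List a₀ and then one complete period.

[8; 1, 1, 1, 16]

a₀ = ⌊√75⌋ = 8.
With m₀=0, d₀=1 and mₖ₊₁ = dₖaₖ − mₖ, dₖ₊₁ = (n − mₖ₊₁²)/dₖ, aₖ₊₁ = ⌊(a₀+mₖ₊₁)/dₖ₊₁⌋:
  k=1: m=8, d=11, a=1
  k=2: m=3, d=6, a=1
  k=3: m=3, d=11, a=1
  k=4: m=8, d=1, a=16
d=1 and a=2a₀=16 at k=4, so the next step gives (m, d) = (8, 11) again — its k=1 value — and the period has length 4.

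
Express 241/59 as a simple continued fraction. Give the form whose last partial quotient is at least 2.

[4; 11, 1, 4]

241 = 4·59 + 5
59 = 11·5 + 4
5 = 1·4 + 1
4 = 4·1 + 0  (stop)
So 241/59 = [4; 11, 1, 4].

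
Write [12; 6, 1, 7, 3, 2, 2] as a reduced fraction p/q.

11781/970

Fold from the inside: start with 2/1.
  2 + 1/2 = 5/2
  3 + 2/5 = 17/5
  7 + 5/17 = 124/17
  1 + 17/124 = 141/124
  6 + 124/141 = 970/141
  12 + 141/970 = 11781/970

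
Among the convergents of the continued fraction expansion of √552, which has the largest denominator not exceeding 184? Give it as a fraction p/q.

2185/93

√552 = [23; 2, 46, …] (period length 2).
Convergents:
  p_0/q_0 = 23/1
  p_1/q_1 = 47/2
  p_2/q_2 = 2185/93
  p_3/q_3 = 4417/188
q_2 = 93 ≤ 184 < 188 = q_3, so the answer is 2185/93.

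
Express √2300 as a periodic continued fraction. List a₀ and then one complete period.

a₀ = ⌊√2300⌋ = 47.
With m₀=0, d₀=1 and mₖ₊₁ = dₖaₖ − mₖ, dₖ₊₁ = (n − mₖ₊₁²)/dₖ, aₖ₊₁ = ⌊(a₀+mₖ₊₁)/dₖ₊₁⌋:
  k=1: m=47, d=91, a=1
  k=2: m=44, d=4, a=22
  k=3: m=44, d=91, a=1
  k=4: m=47, d=1, a=94
d=1 and a=2a₀=94 at k=4, so the next step gives (m, d) = (47, 91) again — its k=1 value — and the period has length 4.

[47; 1, 22, 1, 94]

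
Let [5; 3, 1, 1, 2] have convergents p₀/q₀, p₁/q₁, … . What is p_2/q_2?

21/4

Using pₖ = aₖpₖ₋₁ + pₖ₋₂, qₖ = aₖqₖ₋₁ + qₖ₋₂ (with p₋₁=1, p₋₂=0, q₋₁=0, q₋₂=1):
  k=0: a=5, p=5, q=1
  k=1: a=3, p=16, q=3
  k=2: a=1, p=21, q=4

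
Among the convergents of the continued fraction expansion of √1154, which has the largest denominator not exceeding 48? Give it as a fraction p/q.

1155/34

√1154 = [33; 1, 32, 1, 66, …] (period length 4).
Convergents:
  p_0/q_0 = 33/1
  p_1/q_1 = 34/1
  p_2/q_2 = 1121/33
  p_3/q_3 = 1155/34
  p_4/q_4 = 77351/2277
q_3 = 34 ≤ 48 < 2277 = q_4, so the answer is 1155/34.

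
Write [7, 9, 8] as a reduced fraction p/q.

519/73

Fold from the inside: start with 8/1.
  9 + 1/8 = 73/8
  7 + 8/73 = 519/73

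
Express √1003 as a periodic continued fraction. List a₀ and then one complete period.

a₀ = ⌊√1003⌋ = 31.
With m₀=0, d₀=1 and mₖ₊₁ = dₖaₖ − mₖ, dₖ₊₁ = (n − mₖ₊₁²)/dₖ, aₖ₊₁ = ⌊(a₀+mₖ₊₁)/dₖ₊₁⌋:
  k=1: m=31, d=42, a=1
  k=2: m=11, d=21, a=2
  k=3: m=31, d=2, a=31
  k=4: m=31, d=21, a=2
  k=5: m=11, d=42, a=1
  k=6: m=31, d=1, a=62
d=1 and a=2a₀=62 at k=6, so the next step gives (m, d) = (31, 42) again — its k=1 value — and the period has length 6.

[31; 1, 2, 31, 2, 1, 62]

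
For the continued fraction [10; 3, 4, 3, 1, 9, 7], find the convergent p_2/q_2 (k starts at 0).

Using pₖ = aₖpₖ₋₁ + pₖ₋₂, qₖ = aₖqₖ₋₁ + qₖ₋₂ (with p₋₁=1, p₋₂=0, q₋₁=0, q₋₂=1):
  k=0: a=10, p=10, q=1
  k=1: a=3, p=31, q=3
  k=2: a=4, p=134, q=13

134/13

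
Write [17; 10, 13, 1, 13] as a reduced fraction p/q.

33583/1964

Using pₖ = aₖpₖ₋₁ + pₖ₋₂ and qₖ = aₖqₖ₋₁ + qₖ₋₂:
  k=0: a=17, p=17, q=1
  k=1: a=10, p=171, q=10
  k=2: a=13, p=2240, q=131
  k=3: a=1, p=2411, q=141
  k=4: a=13, p=33583, q=1964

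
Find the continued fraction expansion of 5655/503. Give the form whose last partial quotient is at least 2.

[11; 4, 8, 7, 2]

5655 = 11×503 + 122
503 = 4×122 + 15
122 = 8×15 + 2
15 = 7×2 + 1
2 = 2×1 + 0  (stop)
So 5655/503 = [11; 4, 8, 7, 2].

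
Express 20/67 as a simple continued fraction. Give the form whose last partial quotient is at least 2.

20 = 0·67 + 20
67 = 3·20 + 7
20 = 2·7 + 6
7 = 1·6 + 1
6 = 6·1 + 0  (stop)
So 20/67 = [0; 3, 2, 1, 6].

[0; 3, 2, 1, 6]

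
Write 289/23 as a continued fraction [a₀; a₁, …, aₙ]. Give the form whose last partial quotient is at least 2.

289 = 12×23 + 13
23 = 1×13 + 10
13 = 1×10 + 3
10 = 3×3 + 1
3 = 3×1 + 0  (stop)
So 289/23 = [12; 1, 1, 3, 3].

[12; 1, 1, 3, 3]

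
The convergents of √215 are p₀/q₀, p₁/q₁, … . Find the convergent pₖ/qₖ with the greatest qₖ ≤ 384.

3871/264

√215 = [14; 1, 1, 1, 28, …] (period length 4).
Convergents:
  p_0/q_0 = 14/1
  p_1/q_1 = 15/1
  p_2/q_2 = 29/2
  p_3/q_3 = 44/3
  p_4/q_4 = 1261/86
  p_5/q_5 = 1305/89
  p_6/q_6 = 2566/175
  p_7/q_7 = 3871/264
  p_8/q_8 = 110954/7567
q_7 = 264 ≤ 384 < 7567 = q_8, so the answer is 3871/264.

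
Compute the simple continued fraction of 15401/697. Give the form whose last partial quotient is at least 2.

[22; 10, 2, 2, 13]

15401 = 22·697 + 67
697 = 10·67 + 27
67 = 2·27 + 13
27 = 2·13 + 1
13 = 13·1 + 0  (stop)
So 15401/697 = [22; 10, 2, 2, 13].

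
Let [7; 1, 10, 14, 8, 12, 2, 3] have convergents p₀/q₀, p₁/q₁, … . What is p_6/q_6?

Using pₖ = aₖpₖ₋₁ + pₖ₋₂, qₖ = aₖqₖ₋₁ + qₖ₋₂ (with p₋₁=1, p₋₂=0, q₋₁=0, q₋₂=1):
  k=0: a=7, p=7, q=1
  k=1: a=1, p=8, q=1
  k=2: a=10, p=87, q=11
  k=3: a=14, p=1226, q=155
  k=4: a=8, p=9895, q=1251
  k=5: a=12, p=119966, q=15167
  k=6: a=2, p=249827, q=31585

249827/31585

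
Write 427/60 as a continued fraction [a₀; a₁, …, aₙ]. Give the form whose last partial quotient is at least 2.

[7; 8, 1, 1, 3]

427 = 7×60 + 7
60 = 8×7 + 4
7 = 1×4 + 3
4 = 1×3 + 1
3 = 3×1 + 0  (stop)
So 427/60 = [7; 8, 1, 1, 3].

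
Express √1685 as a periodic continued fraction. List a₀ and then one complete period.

a₀ = ⌊√1685⌋ = 41.
With m₀=0, d₀=1 and mₖ₊₁ = dₖaₖ − mₖ, dₖ₊₁ = (n − mₖ₊₁²)/dₖ, aₖ₊₁ = ⌊(a₀+mₖ₊₁)/dₖ₊₁⌋:
  k=1: m=41, d=4, a=20
  k=2: m=39, d=41, a=1
  k=3: m=2, d=41, a=1
  k=4: m=39, d=4, a=20
  k=5: m=41, d=1, a=82
d=1 and a=2a₀=82 at k=5, so the next step gives (m, d) = (41, 4) again — its k=1 value — and the period has length 5.

[41; 20, 1, 1, 20, 82]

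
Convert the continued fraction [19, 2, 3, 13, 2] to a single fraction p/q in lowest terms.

3750/193

Fold from the inside: start with 2/1.
  13 + 1/2 = 27/2
  3 + 2/27 = 83/27
  2 + 27/83 = 193/83
  19 + 83/193 = 3750/193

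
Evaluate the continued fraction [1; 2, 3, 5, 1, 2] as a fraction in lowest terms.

179/125

Using pₖ = aₖpₖ₋₁ + pₖ₋₂ and qₖ = aₖqₖ₋₁ + qₖ₋₂:
  k=0: a=1, p=1, q=1
  k=1: a=2, p=3, q=2
  k=2: a=3, p=10, q=7
  k=3: a=5, p=53, q=37
  k=4: a=1, p=63, q=44
  k=5: a=2, p=179, q=125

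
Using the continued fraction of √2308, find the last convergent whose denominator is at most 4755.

√2308 = [48; 24, 96, …] (period length 2).
Convergents:
  p_0/q_0 = 48/1
  p_1/q_1 = 1153/24
  p_2/q_2 = 110736/2305
  p_3/q_3 = 2658817/55344
q_2 = 2305 ≤ 4755 < 55344 = q_3, so the answer is 110736/2305.

110736/2305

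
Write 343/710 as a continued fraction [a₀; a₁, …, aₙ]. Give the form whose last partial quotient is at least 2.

343 = 0×710 + 343
710 = 2×343 + 24
343 = 14×24 + 7
24 = 3×7 + 3
7 = 2×3 + 1
3 = 3×1 + 0  (stop)
So 343/710 = [0; 2, 14, 3, 2, 3].

[0; 2, 14, 3, 2, 3]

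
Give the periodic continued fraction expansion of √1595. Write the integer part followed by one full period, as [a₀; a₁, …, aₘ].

[39; 1, 14, 1, 78]

a₀ = ⌊√1595⌋ = 39.
With m₀=0, d₀=1 and mₖ₊₁ = dₖaₖ − mₖ, dₖ₊₁ = (n − mₖ₊₁²)/dₖ, aₖ₊₁ = ⌊(a₀+mₖ₊₁)/dₖ₊₁⌋:
  k=1: m=39, d=74, a=1
  k=2: m=35, d=5, a=14
  k=3: m=35, d=74, a=1
  k=4: m=39, d=1, a=78
d=1 and a=2a₀=78 at k=4, so the next step gives (m, d) = (39, 74) again — its k=1 value — and the period has length 4.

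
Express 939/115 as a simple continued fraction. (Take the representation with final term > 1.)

939 = 8*115 + 19
115 = 6*19 + 1
19 = 19*1 + 0  (stop)
So 939/115 = [8; 6, 19].

[8; 6, 19]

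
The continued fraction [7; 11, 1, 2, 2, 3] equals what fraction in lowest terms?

1991/281

Fold from the inside: start with 3/1.
  2 + 1/3 = 7/3
  2 + 3/7 = 17/7
  1 + 7/17 = 24/17
  11 + 17/24 = 281/24
  7 + 24/281 = 1991/281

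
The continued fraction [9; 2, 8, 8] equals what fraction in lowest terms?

Fold from the inside: start with 8/1.
  8 + 1/8 = 65/8
  2 + 8/65 = 138/65
  9 + 65/138 = 1307/138

1307/138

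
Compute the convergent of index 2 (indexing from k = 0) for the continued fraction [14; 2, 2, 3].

72/5

Using pₖ = aₖpₖ₋₁ + pₖ₋₂, qₖ = aₖqₖ₋₁ + qₖ₋₂ (with p₋₁=1, p₋₂=0, q₋₁=0, q₋₂=1):
  k=0: a=14, p=14, q=1
  k=1: a=2, p=29, q=2
  k=2: a=2, p=72, q=5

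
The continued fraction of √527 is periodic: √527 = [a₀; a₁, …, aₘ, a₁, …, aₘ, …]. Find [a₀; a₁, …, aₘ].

[22; 1, 21, 1, 44]

a₀ = ⌊√527⌋ = 22.
With m₀=0, d₀=1 and mₖ₊₁ = dₖaₖ − mₖ, dₖ₊₁ = (n − mₖ₊₁²)/dₖ, aₖ₊₁ = ⌊(a₀+mₖ₊₁)/dₖ₊₁⌋:
  k=1: m=22, d=43, a=1
  k=2: m=21, d=2, a=21
  k=3: m=21, d=43, a=1
  k=4: m=22, d=1, a=44
d=1 and a=2a₀=44 at k=4, so the next step gives (m, d) = (22, 43) again — its k=1 value — and the period has length 4.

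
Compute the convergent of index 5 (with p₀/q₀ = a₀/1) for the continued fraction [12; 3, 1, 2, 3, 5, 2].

Using pₖ = aₖpₖ₋₁ + pₖ₋₂, qₖ = aₖqₖ₋₁ + qₖ₋₂ (with p₋₁=1, p₋₂=0, q₋₁=0, q₋₂=1):
  k=0: a=12, p=12, q=1
  k=1: a=3, p=37, q=3
  k=2: a=1, p=49, q=4
  k=3: a=2, p=135, q=11
  k=4: a=3, p=454, q=37
  k=5: a=5, p=2405, q=196

2405/196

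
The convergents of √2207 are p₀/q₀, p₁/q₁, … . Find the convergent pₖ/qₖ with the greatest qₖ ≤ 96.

√2207 = [46; 1, 45, 1, 92, …] (period length 4).
Convergents:
  p_0/q_0 = 46/1
  p_1/q_1 = 47/1
  p_2/q_2 = 2161/46
  p_3/q_3 = 2208/47
  p_4/q_4 = 205297/4370
q_3 = 47 ≤ 96 < 4370 = q_4, so the answer is 2208/47.

2208/47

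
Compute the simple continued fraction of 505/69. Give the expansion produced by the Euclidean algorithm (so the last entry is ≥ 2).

[7; 3, 7, 3]

505 = 7×69 + 22
69 = 3×22 + 3
22 = 7×3 + 1
3 = 3×1 + 0  (stop)
So 505/69 = [7; 3, 7, 3].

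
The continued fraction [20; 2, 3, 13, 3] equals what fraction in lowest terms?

Fold from the inside: start with 3/1.
  13 + 1/3 = 40/3
  3 + 3/40 = 123/40
  2 + 40/123 = 286/123
  20 + 123/286 = 5843/286

5843/286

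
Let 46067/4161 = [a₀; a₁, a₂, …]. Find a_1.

14

46067 = 11·4161 + 296   →  a_0 = 11
4161 = 14·296 + 17   →  a_1 = 14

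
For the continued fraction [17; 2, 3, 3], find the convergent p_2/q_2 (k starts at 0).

Using pₖ = aₖpₖ₋₁ + pₖ₋₂, qₖ = aₖqₖ₋₁ + qₖ₋₂ (with p₋₁=1, p₋₂=0, q₋₁=0, q₋₂=1):
  k=0: a=17, p=17, q=1
  k=1: a=2, p=35, q=2
  k=2: a=3, p=122, q=7

122/7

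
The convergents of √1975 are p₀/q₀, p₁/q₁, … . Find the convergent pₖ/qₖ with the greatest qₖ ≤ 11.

400/9

√1975 = [44; 2, 3, 1, 2, 1, 3, 2, 88, …] (period length 8).
Convergents:
  p_0/q_0 = 44/1
  p_1/q_1 = 89/2
  p_2/q_2 = 311/7
  p_3/q_3 = 400/9
  p_4/q_4 = 1111/25
q_3 = 9 ≤ 11 < 25 = q_4, so the answer is 400/9.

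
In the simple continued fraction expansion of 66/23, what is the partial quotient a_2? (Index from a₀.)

66 = 2·23 + 20   →  a_0 = 2
23 = 1·20 + 3   →  a_1 = 1
20 = 6·3 + 2   →  a_2 = 6

6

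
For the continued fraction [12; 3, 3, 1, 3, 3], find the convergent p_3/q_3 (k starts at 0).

160/13

Using pₖ = aₖpₖ₋₁ + pₖ₋₂, qₖ = aₖqₖ₋₁ + qₖ₋₂ (with p₋₁=1, p₋₂=0, q₋₁=0, q₋₂=1):
  k=0: a=12, p=12, q=1
  k=1: a=3, p=37, q=3
  k=2: a=3, p=123, q=10
  k=3: a=1, p=160, q=13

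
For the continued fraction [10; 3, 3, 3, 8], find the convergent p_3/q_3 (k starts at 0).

Using pₖ = aₖpₖ₋₁ + pₖ₋₂, qₖ = aₖqₖ₋₁ + qₖ₋₂ (with p₋₁=1, p₋₂=0, q₋₁=0, q₋₂=1):
  k=0: a=10, p=10, q=1
  k=1: a=3, p=31, q=3
  k=2: a=3, p=103, q=10
  k=3: a=3, p=340, q=33

340/33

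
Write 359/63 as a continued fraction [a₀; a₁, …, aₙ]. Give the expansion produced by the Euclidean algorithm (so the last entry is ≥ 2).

359 = 5·63 + 44
63 = 1·44 + 19
44 = 2·19 + 6
19 = 3·6 + 1
6 = 6·1 + 0  (stop)
So 359/63 = [5; 1, 2, 3, 6].

[5; 1, 2, 3, 6]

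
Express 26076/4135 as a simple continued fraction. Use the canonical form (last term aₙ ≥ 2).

[6; 3, 3, 1, 3, 9, 9]

26076 = 6*4135 + 1266
4135 = 3*1266 + 337
1266 = 3*337 + 255
337 = 1*255 + 82
255 = 3*82 + 9
82 = 9*9 + 1
9 = 9*1 + 0  (stop)
So 26076/4135 = [6; 3, 3, 1, 3, 9, 9].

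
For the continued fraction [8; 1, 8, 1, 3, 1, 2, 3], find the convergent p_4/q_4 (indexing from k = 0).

Using pₖ = aₖpₖ₋₁ + pₖ₋₂, qₖ = aₖqₖ₋₁ + qₖ₋₂ (with p₋₁=1, p₋₂=0, q₋₁=0, q₋₂=1):
  k=0: a=8, p=8, q=1
  k=1: a=1, p=9, q=1
  k=2: a=8, p=80, q=9
  k=3: a=1, p=89, q=10
  k=4: a=3, p=347, q=39

347/39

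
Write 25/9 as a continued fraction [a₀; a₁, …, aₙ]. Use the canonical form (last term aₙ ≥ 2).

[2; 1, 3, 2]

25 = 2*9 + 7
9 = 1*7 + 2
7 = 3*2 + 1
2 = 2*1 + 0  (stop)
So 25/9 = [2; 1, 3, 2].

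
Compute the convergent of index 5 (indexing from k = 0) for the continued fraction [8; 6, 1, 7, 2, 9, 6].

Using pₖ = aₖpₖ₋₁ + pₖ₋₂, qₖ = aₖqₖ₋₁ + qₖ₋₂ (with p₋₁=1, p₋₂=0, q₋₁=0, q₋₂=1):
  k=0: a=8, p=8, q=1
  k=1: a=6, p=49, q=6
  k=2: a=1, p=57, q=7
  k=3: a=7, p=448, q=55
  k=4: a=2, p=953, q=117
  k=5: a=9, p=9025, q=1108

9025/1108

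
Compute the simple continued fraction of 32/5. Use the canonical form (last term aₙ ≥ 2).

32 = 6×5 + 2
5 = 2×2 + 1
2 = 2×1 + 0  (stop)
So 32/5 = [6; 2, 2].

[6; 2, 2]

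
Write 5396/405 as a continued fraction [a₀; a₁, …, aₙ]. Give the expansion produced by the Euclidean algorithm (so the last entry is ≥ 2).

5396 = 13·405 + 131
405 = 3·131 + 12
131 = 10·12 + 11
12 = 1·11 + 1
11 = 11·1 + 0  (stop)
So 5396/405 = [13; 3, 10, 1, 11].

[13; 3, 10, 1, 11]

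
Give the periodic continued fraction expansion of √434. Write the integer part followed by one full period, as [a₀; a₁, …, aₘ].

a₀ = ⌊√434⌋ = 20.
With m₀=0, d₀=1 and mₖ₊₁ = dₖaₖ − mₖ, dₖ₊₁ = (n − mₖ₊₁²)/dₖ, aₖ₊₁ = ⌊(a₀+mₖ₊₁)/dₖ₊₁⌋:
  k=1: m=20, d=34, a=1
  k=2: m=14, d=7, a=4
  k=3: m=14, d=34, a=1
  k=4: m=20, d=1, a=40
d=1 and a=2a₀=40 at k=4, so the next step gives (m, d) = (20, 34) again — its k=1 value — and the period has length 4.

[20; 1, 4, 1, 40]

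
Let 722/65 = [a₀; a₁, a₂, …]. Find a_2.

722 = 11·65 + 7   →  a_0 = 11
65 = 9·7 + 2   →  a_1 = 9
7 = 3·2 + 1   →  a_2 = 3

3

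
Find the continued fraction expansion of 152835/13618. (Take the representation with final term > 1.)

152835 = 11×13618 + 3037
13618 = 4×3037 + 1470
3037 = 2×1470 + 97
1470 = 15×97 + 15
97 = 6×15 + 7
15 = 2×7 + 1
7 = 7×1 + 0  (stop)
So 152835/13618 = [11; 4, 2, 15, 6, 2, 7].

[11; 4, 2, 15, 6, 2, 7]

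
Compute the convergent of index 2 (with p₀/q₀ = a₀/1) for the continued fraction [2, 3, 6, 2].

44/19

Using pₖ = aₖpₖ₋₁ + pₖ₋₂, qₖ = aₖqₖ₋₁ + qₖ₋₂ (with p₋₁=1, p₋₂=0, q₋₁=0, q₋₂=1):
  k=0: a=2, p=2, q=1
  k=1: a=3, p=7, q=3
  k=2: a=6, p=44, q=19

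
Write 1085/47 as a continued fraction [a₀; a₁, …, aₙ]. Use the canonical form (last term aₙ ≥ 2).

1085 = 23×47 + 4
47 = 11×4 + 3
4 = 1×3 + 1
3 = 3×1 + 0  (stop)
So 1085/47 = [23; 11, 1, 3].

[23; 11, 1, 3]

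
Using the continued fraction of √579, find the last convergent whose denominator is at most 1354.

18504/769

√579 = [24; 16, 48, …] (period length 2).
Convergents:
  p_0/q_0 = 24/1
  p_1/q_1 = 385/16
  p_2/q_2 = 18504/769
  p_3/q_3 = 296449/12320
q_2 = 769 ≤ 1354 < 12320 = q_3, so the answer is 18504/769.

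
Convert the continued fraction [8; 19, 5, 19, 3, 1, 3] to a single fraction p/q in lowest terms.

Using pₖ = aₖpₖ₋₁ + pₖ₋₂ and qₖ = aₖqₖ₋₁ + qₖ₋₂:
  k=0: a=8, p=8, q=1
  k=1: a=19, p=153, q=19
  k=2: a=5, p=773, q=96
  k=3: a=19, p=14840, q=1843
  k=4: a=3, p=45293, q=5625
  k=5: a=1, p=60133, q=7468
  k=6: a=3, p=225692, q=28029

225692/28029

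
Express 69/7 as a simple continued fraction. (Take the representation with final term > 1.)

69 = 9*7 + 6
7 = 1*6 + 1
6 = 6*1 + 0  (stop)
So 69/7 = [9; 1, 6].

[9; 1, 6]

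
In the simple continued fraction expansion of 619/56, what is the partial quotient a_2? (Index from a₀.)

1

619 = 11·56 + 3   →  a_0 = 11
56 = 18·3 + 2   →  a_1 = 18
3 = 1·2 + 1   →  a_2 = 1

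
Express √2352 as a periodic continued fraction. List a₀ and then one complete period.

a₀ = ⌊√2352⌋ = 48.
With m₀=0, d₀=1 and mₖ₊₁ = dₖaₖ − mₖ, dₖ₊₁ = (n − mₖ₊₁²)/dₖ, aₖ₊₁ = ⌊(a₀+mₖ₊₁)/dₖ₊₁⌋:
  k=1: m=48, d=48, a=2
  k=2: m=48, d=1, a=96
d=1 and a=2a₀=96 at k=2, so the next step gives (m, d) = (48, 48) again — its k=1 value — and the period has length 2.

[48; 2, 96]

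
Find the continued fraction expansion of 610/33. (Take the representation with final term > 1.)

610 = 18*33 + 16
33 = 2*16 + 1
16 = 16*1 + 0  (stop)
So 610/33 = [18; 2, 16].

[18; 2, 16]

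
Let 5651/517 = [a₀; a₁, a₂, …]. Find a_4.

5651 = 10·517 + 481   →  a_0 = 10
517 = 1·481 + 36   →  a_1 = 1
481 = 13·36 + 13   →  a_2 = 13
36 = 2·13 + 10   →  a_3 = 2
13 = 1·10 + 3   →  a_4 = 1

1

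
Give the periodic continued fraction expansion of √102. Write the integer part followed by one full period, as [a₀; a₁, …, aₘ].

a₀ = ⌊√102⌋ = 10.
With m₀=0, d₀=1 and mₖ₊₁ = dₖaₖ − mₖ, dₖ₊₁ = (n − mₖ₊₁²)/dₖ, aₖ₊₁ = ⌊(a₀+mₖ₊₁)/dₖ₊₁⌋:
  k=1: m=10, d=2, a=10
  k=2: m=10, d=1, a=20
d=1 and a=2a₀=20 at k=2, so the next step gives (m, d) = (10, 2) again — its k=1 value — and the period has length 2.

[10; 10, 20]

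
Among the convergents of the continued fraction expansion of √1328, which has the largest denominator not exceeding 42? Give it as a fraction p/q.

1239/34

√1328 = [36; 2, 3, 1, 3, 1, 3, 2, 72, …] (period length 8).
Convergents:
  p_0/q_0 = 36/1
  p_1/q_1 = 73/2
  p_2/q_2 = 255/7
  p_3/q_3 = 328/9
  p_4/q_4 = 1239/34
  p_5/q_5 = 1567/43
q_4 = 34 ≤ 42 < 43 = q_5, so the answer is 1239/34.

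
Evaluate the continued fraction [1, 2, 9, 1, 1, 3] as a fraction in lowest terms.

208/141

Using pₖ = aₖpₖ₋₁ + pₖ₋₂ and qₖ = aₖqₖ₋₁ + qₖ₋₂:
  k=0: a=1, p=1, q=1
  k=1: a=2, p=3, q=2
  k=2: a=9, p=28, q=19
  k=3: a=1, p=31, q=21
  k=4: a=1, p=59, q=40
  k=5: a=3, p=208, q=141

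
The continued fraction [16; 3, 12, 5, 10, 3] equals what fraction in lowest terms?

96951/5939

Fold from the inside: start with 3/1.
  10 + 1/3 = 31/3
  5 + 3/31 = 158/31
  12 + 31/158 = 1927/158
  3 + 158/1927 = 5939/1927
  16 + 1927/5939 = 96951/5939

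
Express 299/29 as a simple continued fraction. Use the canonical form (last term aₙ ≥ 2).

299 = 10×29 + 9
29 = 3×9 + 2
9 = 4×2 + 1
2 = 2×1 + 0  (stop)
So 299/29 = [10; 3, 4, 2].

[10; 3, 4, 2]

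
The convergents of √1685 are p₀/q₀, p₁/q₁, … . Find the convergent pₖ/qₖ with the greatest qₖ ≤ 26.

√1685 = [41; 20, 1, 1, 20, 82, …] (period length 5).
Convergents:
  p_0/q_0 = 41/1
  p_1/q_1 = 821/20
  p_2/q_2 = 862/21
  p_3/q_3 = 1683/41
q_2 = 21 ≤ 26 < 41 = q_3, so the answer is 862/21.

862/21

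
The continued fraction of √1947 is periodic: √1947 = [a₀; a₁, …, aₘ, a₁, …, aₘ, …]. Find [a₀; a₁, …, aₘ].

[44; 8, 88]

a₀ = ⌊√1947⌋ = 44.
With m₀=0, d₀=1 and mₖ₊₁ = dₖaₖ − mₖ, dₖ₊₁ = (n − mₖ₊₁²)/dₖ, aₖ₊₁ = ⌊(a₀+mₖ₊₁)/dₖ₊₁⌋:
  k=1: m=44, d=11, a=8
  k=2: m=44, d=1, a=88
d=1 and a=2a₀=88 at k=2, so the next step gives (m, d) = (44, 11) again — its k=1 value — and the period has length 2.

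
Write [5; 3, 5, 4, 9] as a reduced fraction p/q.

Fold from the inside: start with 9/1.
  4 + 1/9 = 37/9
  5 + 9/37 = 194/37
  3 + 37/194 = 619/194
  5 + 194/619 = 3289/619

3289/619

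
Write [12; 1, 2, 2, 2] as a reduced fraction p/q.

216/17

Fold from the inside: start with 2/1.
  2 + 1/2 = 5/2
  2 + 2/5 = 12/5
  1 + 5/12 = 17/12
  12 + 12/17 = 216/17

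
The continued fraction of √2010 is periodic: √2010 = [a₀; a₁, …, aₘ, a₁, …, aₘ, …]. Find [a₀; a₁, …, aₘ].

a₀ = ⌊√2010⌋ = 44.

[44; 1, 4, 1, 88]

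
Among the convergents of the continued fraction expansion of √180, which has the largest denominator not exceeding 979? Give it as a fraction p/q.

√180 = [13; 2, 2, 2, 26, …] (period length 4).
Convergents:
  p_0/q_0 = 13/1
  p_1/q_1 = 27/2
  p_2/q_2 = 67/5
  p_3/q_3 = 161/12
  p_4/q_4 = 4253/317
  p_5/q_5 = 8667/646
  p_6/q_6 = 21587/1609
q_5 = 646 ≤ 979 < 1609 = q_6, so the answer is 8667/646.

8667/646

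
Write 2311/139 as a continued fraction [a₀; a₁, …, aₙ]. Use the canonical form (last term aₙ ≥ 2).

[16; 1, 1, 1, 2, 17]

2311 = 16×139 + 87
139 = 1×87 + 52
87 = 1×52 + 35
52 = 1×35 + 17
35 = 2×17 + 1
17 = 17×1 + 0  (stop)
So 2311/139 = [16; 1, 1, 1, 2, 17].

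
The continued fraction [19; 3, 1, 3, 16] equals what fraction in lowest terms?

Using pₖ = aₖpₖ₋₁ + pₖ₋₂ and qₖ = aₖqₖ₋₁ + qₖ₋₂:
  k=0: a=19, p=19, q=1
  k=1: a=3, p=58, q=3
  k=2: a=1, p=77, q=4
  k=3: a=3, p=289, q=15
  k=4: a=16, p=4701, q=244

4701/244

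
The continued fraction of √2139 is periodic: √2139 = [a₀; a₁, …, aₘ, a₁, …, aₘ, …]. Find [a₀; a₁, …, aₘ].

[46; 4, 92]

a₀ = ⌊√2139⌋ = 46.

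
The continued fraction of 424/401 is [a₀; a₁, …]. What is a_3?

424 = 1·401 + 23   →  a_0 = 1
401 = 17·23 + 10   →  a_1 = 17
23 = 2·10 + 3   →  a_2 = 2
10 = 3·3 + 1   →  a_3 = 3

3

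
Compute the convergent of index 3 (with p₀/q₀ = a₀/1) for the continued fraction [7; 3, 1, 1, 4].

Using pₖ = aₖpₖ₋₁ + pₖ₋₂, qₖ = aₖqₖ₋₁ + qₖ₋₂ (with p₋₁=1, p₋₂=0, q₋₁=0, q₋₂=1):
  k=0: a=7, p=7, q=1
  k=1: a=3, p=22, q=3
  k=2: a=1, p=29, q=4
  k=3: a=1, p=51, q=7

51/7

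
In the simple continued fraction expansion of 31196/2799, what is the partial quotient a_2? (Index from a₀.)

31196 = 11·2799 + 407   →  a_0 = 11
2799 = 6·407 + 357   →  a_1 = 6
407 = 1·357 + 50   →  a_2 = 1

1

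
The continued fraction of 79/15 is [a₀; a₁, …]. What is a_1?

79 = 5·15 + 4   →  a_0 = 5
15 = 3·4 + 3   →  a_1 = 3

3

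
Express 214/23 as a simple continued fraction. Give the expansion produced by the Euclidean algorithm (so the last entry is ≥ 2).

[9; 3, 3, 2]

214 = 9·23 + 7
23 = 3·7 + 2
7 = 3·2 + 1
2 = 2·1 + 0  (stop)
So 214/23 = [9; 3, 3, 2].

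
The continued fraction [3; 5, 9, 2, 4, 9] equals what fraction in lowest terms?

12793/4003

Using pₖ = aₖpₖ₋₁ + pₖ₋₂ and qₖ = aₖqₖ₋₁ + qₖ₋₂:
  k=0: a=3, p=3, q=1
  k=1: a=5, p=16, q=5
  k=2: a=9, p=147, q=46
  k=3: a=2, p=310, q=97
  k=4: a=4, p=1387, q=434
  k=5: a=9, p=12793, q=4003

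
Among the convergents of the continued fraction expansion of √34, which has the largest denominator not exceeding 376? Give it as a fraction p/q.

√34 = [5; 1, 4, 1, 10, …] (period length 4).
Convergents:
  p_0/q_0 = 5/1
  p_1/q_1 = 6/1
  p_2/q_2 = 29/5
  p_3/q_3 = 35/6
  p_4/q_4 = 379/65
  p_5/q_5 = 414/71
  p_6/q_6 = 2035/349
  p_7/q_7 = 2449/420
q_6 = 349 ≤ 376 < 420 = q_7, so the answer is 2035/349.

2035/349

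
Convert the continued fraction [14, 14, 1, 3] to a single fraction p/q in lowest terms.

Using pₖ = aₖpₖ₋₁ + pₖ₋₂ and qₖ = aₖqₖ₋₁ + qₖ₋₂:
  k=0: a=14, p=14, q=1
  k=1: a=14, p=197, q=14
  k=2: a=1, p=211, q=15
  k=3: a=3, p=830, q=59

830/59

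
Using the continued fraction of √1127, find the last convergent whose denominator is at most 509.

√1127 = [33; 1, 1, 3, 33, 3, 1, 1, 66, …] (period length 8).
Convergents:
  p_0/q_0 = 33/1
  p_1/q_1 = 34/1
  p_2/q_2 = 67/2
  p_3/q_3 = 235/7
  p_4/q_4 = 7822/233
  p_5/q_5 = 23701/706
q_4 = 233 ≤ 509 < 706 = q_5, so the answer is 7822/233.

7822/233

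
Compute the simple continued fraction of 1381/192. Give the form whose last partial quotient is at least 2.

[7; 5, 5, 3, 2]

1381 = 7·192 + 37
192 = 5·37 + 7
37 = 5·7 + 2
7 = 3·2 + 1
2 = 2·1 + 0  (stop)
So 1381/192 = [7; 5, 5, 3, 2].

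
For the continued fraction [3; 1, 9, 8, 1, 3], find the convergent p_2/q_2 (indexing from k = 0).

Using pₖ = aₖpₖ₋₁ + pₖ₋₂, qₖ = aₖqₖ₋₁ + qₖ₋₂ (with p₋₁=1, p₋₂=0, q₋₁=0, q₋₂=1):
  k=0: a=3, p=3, q=1
  k=1: a=1, p=4, q=1
  k=2: a=9, p=39, q=10

39/10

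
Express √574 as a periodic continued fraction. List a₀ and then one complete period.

[23; 1, 22, 1, 46]

a₀ = ⌊√574⌋ = 23.
With m₀=0, d₀=1 and mₖ₊₁ = dₖaₖ − mₖ, dₖ₊₁ = (n − mₖ₊₁²)/dₖ, aₖ₊₁ = ⌊(a₀+mₖ₊₁)/dₖ₊₁⌋:
  k=1: m=23, d=45, a=1
  k=2: m=22, d=2, a=22
  k=3: m=22, d=45, a=1
  k=4: m=23, d=1, a=46
d=1 and a=2a₀=46 at k=4, so the next step gives (m, d) = (23, 45) again — its k=1 value — and the period has length 4.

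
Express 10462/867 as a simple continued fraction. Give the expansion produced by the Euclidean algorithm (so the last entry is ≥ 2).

[12; 14, 1, 18, 3]

10462 = 12*867 + 58
867 = 14*58 + 55
58 = 1*55 + 3
55 = 18*3 + 1
3 = 3*1 + 0  (stop)
So 10462/867 = [12; 14, 1, 18, 3].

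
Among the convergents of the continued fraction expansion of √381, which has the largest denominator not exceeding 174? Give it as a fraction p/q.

1015/52

√381 = [19; 1, 1, 12, 1, 1, 38, …] (period length 6).
Convergents:
  p_0/q_0 = 19/1
  p_1/q_1 = 20/1
  p_2/q_2 = 39/2
  p_3/q_3 = 488/25
  p_4/q_4 = 527/27
  p_5/q_5 = 1015/52
  p_6/q_6 = 39097/2003
q_5 = 52 ≤ 174 < 2003 = q_6, so the answer is 1015/52.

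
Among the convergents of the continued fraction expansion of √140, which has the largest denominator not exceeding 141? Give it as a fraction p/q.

1621/137

√140 = [11; 1, 4, 1, 22, …] (period length 4).
Convergents:
  p_0/q_0 = 11/1
  p_1/q_1 = 12/1
  p_2/q_2 = 59/5
  p_3/q_3 = 71/6
  p_4/q_4 = 1621/137
  p_5/q_5 = 1692/143
q_4 = 137 ≤ 141 < 143 = q_5, so the answer is 1621/137.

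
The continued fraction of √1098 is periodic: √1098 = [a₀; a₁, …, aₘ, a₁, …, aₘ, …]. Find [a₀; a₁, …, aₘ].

[33; 7, 2, 1, 6, 1, 2, 7, 66]

a₀ = ⌊√1098⌋ = 33.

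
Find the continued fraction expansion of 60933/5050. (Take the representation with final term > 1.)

60933 = 12·5050 + 333
5050 = 15·333 + 55
333 = 6·55 + 3
55 = 18·3 + 1
3 = 3·1 + 0  (stop)
So 60933/5050 = [12; 15, 6, 18, 3].

[12; 15, 6, 18, 3]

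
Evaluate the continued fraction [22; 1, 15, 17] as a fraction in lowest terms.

6262/273

Fold from the inside: start with 17/1.
  15 + 1/17 = 256/17
  1 + 17/256 = 273/256
  22 + 256/273 = 6262/273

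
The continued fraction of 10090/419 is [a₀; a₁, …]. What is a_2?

10090 = 24·419 + 34   →  a_0 = 24
419 = 12·34 + 11   →  a_1 = 12
34 = 3·11 + 1   →  a_2 = 3

3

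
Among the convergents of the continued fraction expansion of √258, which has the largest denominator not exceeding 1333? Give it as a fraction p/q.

√258 = [16; 16, 32, …] (period length 2).
Convergents:
  p_0/q_0 = 16/1
  p_1/q_1 = 257/16
  p_2/q_2 = 8240/513
  p_3/q_3 = 132097/8224
q_2 = 513 ≤ 1333 < 8224 = q_3, so the answer is 8240/513.

8240/513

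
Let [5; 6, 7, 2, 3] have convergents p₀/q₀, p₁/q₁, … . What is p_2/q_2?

222/43

Using pₖ = aₖpₖ₋₁ + pₖ₋₂, qₖ = aₖqₖ₋₁ + qₖ₋₂ (with p₋₁=1, p₋₂=0, q₋₁=0, q₋₂=1):
  k=0: a=5, p=5, q=1
  k=1: a=6, p=31, q=6
  k=2: a=7, p=222, q=43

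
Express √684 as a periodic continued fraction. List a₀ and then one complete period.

a₀ = ⌊√684⌋ = 26.
With m₀=0, d₀=1 and mₖ₊₁ = dₖaₖ − mₖ, dₖ₊₁ = (n − mₖ₊₁²)/dₖ, aₖ₊₁ = ⌊(a₀+mₖ₊₁)/dₖ₊₁⌋:
  k=1: m=26, d=8, a=6
  k=2: m=22, d=25, a=1
  k=3: m=3, d=27, a=1
  k=4: m=24, d=4, a=12
  k=5: m=24, d=27, a=1
  k=6: m=3, d=25, a=1
  k=7: m=22, d=8, a=6
  k=8: m=26, d=1, a=52
d=1 and a=2a₀=52 at k=8, so the next step gives (m, d) = (26, 8) again — its k=1 value — and the period has length 8.

[26; 6, 1, 1, 12, 1, 1, 6, 52]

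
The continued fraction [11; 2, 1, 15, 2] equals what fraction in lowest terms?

1100/97

Using pₖ = aₖpₖ₋₁ + pₖ₋₂ and qₖ = aₖqₖ₋₁ + qₖ₋₂:
  k=0: a=11, p=11, q=1
  k=1: a=2, p=23, q=2
  k=2: a=1, p=34, q=3
  k=3: a=15, p=533, q=47
  k=4: a=2, p=1100, q=97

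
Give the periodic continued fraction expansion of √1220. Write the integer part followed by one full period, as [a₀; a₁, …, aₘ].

[34; 1, 12, 1, 68]

a₀ = ⌊√1220⌋ = 34.
With m₀=0, d₀=1 and mₖ₊₁ = dₖaₖ − mₖ, dₖ₊₁ = (n − mₖ₊₁²)/dₖ, aₖ₊₁ = ⌊(a₀+mₖ₊₁)/dₖ₊₁⌋:
  k=1: m=34, d=64, a=1
  k=2: m=30, d=5, a=12
  k=3: m=30, d=64, a=1
  k=4: m=34, d=1, a=68
d=1 and a=2a₀=68 at k=4, so the next step gives (m, d) = (34, 64) again — its k=1 value — and the period has length 4.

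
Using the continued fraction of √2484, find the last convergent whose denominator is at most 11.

√2484 = [49; 1, 5, 4, 5, 1, 98, …] (period length 6).
Convergents:
  p_0/q_0 = 49/1
  p_1/q_1 = 50/1
  p_2/q_2 = 299/6
  p_3/q_3 = 1246/25
q_2 = 6 ≤ 11 < 25 = q_3, so the answer is 299/6.

299/6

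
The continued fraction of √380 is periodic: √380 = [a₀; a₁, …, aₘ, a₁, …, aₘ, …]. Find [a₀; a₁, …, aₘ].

[19; 2, 38]

a₀ = ⌊√380⌋ = 19.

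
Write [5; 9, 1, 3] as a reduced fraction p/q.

Fold from the inside: start with 3/1.
  1 + 1/3 = 4/3
  9 + 3/4 = 39/4
  5 + 4/39 = 199/39

199/39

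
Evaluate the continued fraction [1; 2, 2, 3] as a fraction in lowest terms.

Using pₖ = aₖpₖ₋₁ + pₖ₋₂ and qₖ = aₖqₖ₋₁ + qₖ₋₂:
  k=0: a=1, p=1, q=1
  k=1: a=2, p=3, q=2
  k=2: a=2, p=7, q=5
  k=3: a=3, p=24, q=17

24/17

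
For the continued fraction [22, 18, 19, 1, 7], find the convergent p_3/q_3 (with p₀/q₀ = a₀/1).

Using pₖ = aₖpₖ₋₁ + pₖ₋₂, qₖ = aₖqₖ₋₁ + qₖ₋₂ (with p₋₁=1, p₋₂=0, q₋₁=0, q₋₂=1):
  k=0: a=22, p=22, q=1
  k=1: a=18, p=397, q=18
  k=2: a=19, p=7565, q=343
  k=3: a=1, p=7962, q=361

7962/361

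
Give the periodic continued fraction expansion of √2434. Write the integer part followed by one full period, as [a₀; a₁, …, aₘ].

[49; 2, 1, 48, 1, 2, 98]

a₀ = ⌊√2434⌋ = 49.
With m₀=0, d₀=1 and mₖ₊₁ = dₖaₖ − mₖ, dₖ₊₁ = (n − mₖ₊₁²)/dₖ, aₖ₊₁ = ⌊(a₀+mₖ₊₁)/dₖ₊₁⌋:
  k=1: m=49, d=33, a=2
  k=2: m=17, d=65, a=1
  k=3: m=48, d=2, a=48
  k=4: m=48, d=65, a=1
  k=5: m=17, d=33, a=2
  k=6: m=49, d=1, a=98
d=1 and a=2a₀=98 at k=6, so the next step gives (m, d) = (49, 33) again — its k=1 value — and the period has length 6.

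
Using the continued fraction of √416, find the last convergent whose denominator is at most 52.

979/48

√416 = [20; 2, 1, 1, 9, 1, 1, 2, 40, …] (period length 8).
Convergents:
  p_0/q_0 = 20/1
  p_1/q_1 = 41/2
  p_2/q_2 = 61/3
  p_3/q_3 = 102/5
  p_4/q_4 = 979/48
  p_5/q_5 = 1081/53
q_4 = 48 ≤ 52 < 53 = q_5, so the answer is 979/48.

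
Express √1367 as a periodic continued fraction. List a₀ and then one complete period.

[36; 1, 35, 1, 72]

a₀ = ⌊√1367⌋ = 36.
With m₀=0, d₀=1 and mₖ₊₁ = dₖaₖ − mₖ, dₖ₊₁ = (n − mₖ₊₁²)/dₖ, aₖ₊₁ = ⌊(a₀+mₖ₊₁)/dₖ₊₁⌋:
  k=1: m=36, d=71, a=1
  k=2: m=35, d=2, a=35
  k=3: m=35, d=71, a=1
  k=4: m=36, d=1, a=72
d=1 and a=2a₀=72 at k=4, so the next step gives (m, d) = (36, 71) again — its k=1 value — and the period has length 4.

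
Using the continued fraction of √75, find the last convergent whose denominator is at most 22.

√75 = [8; 1, 1, 1, 16, …] (period length 4).
Convergents:
  p_0/q_0 = 8/1
  p_1/q_1 = 9/1
  p_2/q_2 = 17/2
  p_3/q_3 = 26/3
  p_4/q_4 = 433/50
q_3 = 3 ≤ 22 < 50 = q_4, so the answer is 26/3.

26/3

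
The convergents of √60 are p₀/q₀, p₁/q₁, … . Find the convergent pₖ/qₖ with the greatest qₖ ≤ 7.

√60 = [7; 1, 2, 1, 14, …] (period length 4).
Convergents:
  p_0/q_0 = 7/1
  p_1/q_1 = 8/1
  p_2/q_2 = 23/3
  p_3/q_3 = 31/4
  p_4/q_4 = 457/59
q_3 = 4 ≤ 7 < 59 = q_4, so the answer is 31/4.

31/4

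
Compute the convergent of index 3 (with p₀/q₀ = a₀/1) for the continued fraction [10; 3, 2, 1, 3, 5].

103/10

Using pₖ = aₖpₖ₋₁ + pₖ₋₂, qₖ = aₖqₖ₋₁ + qₖ₋₂ (with p₋₁=1, p₋₂=0, q₋₁=0, q₋₂=1):
  k=0: a=10, p=10, q=1
  k=1: a=3, p=31, q=3
  k=2: a=2, p=72, q=7
  k=3: a=1, p=103, q=10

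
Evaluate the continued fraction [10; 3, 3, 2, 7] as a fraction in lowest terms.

1762/171

Fold from the inside: start with 7/1.
  2 + 1/7 = 15/7
  3 + 7/15 = 52/15
  3 + 15/52 = 171/52
  10 + 52/171 = 1762/171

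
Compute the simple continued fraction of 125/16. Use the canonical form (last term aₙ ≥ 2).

[7; 1, 4, 3]

125 = 7*16 + 13
16 = 1*13 + 3
13 = 4*3 + 1
3 = 3*1 + 0  (stop)
So 125/16 = [7; 1, 4, 3].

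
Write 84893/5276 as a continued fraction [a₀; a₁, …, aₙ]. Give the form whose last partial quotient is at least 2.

[16; 11, 16, 2, 4, 3]

84893 = 16*5276 + 477
5276 = 11*477 + 29
477 = 16*29 + 13
29 = 2*13 + 3
13 = 4*3 + 1
3 = 3*1 + 0  (stop)
So 84893/5276 = [16; 11, 16, 2, 4, 3].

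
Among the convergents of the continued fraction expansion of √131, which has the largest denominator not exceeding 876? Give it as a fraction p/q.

√131 = [11; 2, 4, 11, 4, 2, 22, …] (period length 6).
Convergents:
  p_0/q_0 = 11/1
  p_1/q_1 = 23/2
  p_2/q_2 = 103/9
  p_3/q_3 = 1156/101
  p_4/q_4 = 4727/413
  p_5/q_5 = 10610/927
q_4 = 413 ≤ 876 < 927 = q_5, so the answer is 4727/413.

4727/413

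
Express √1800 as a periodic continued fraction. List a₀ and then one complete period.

a₀ = ⌊√1800⌋ = 42.
With m₀=0, d₀=1 and mₖ₊₁ = dₖaₖ − mₖ, dₖ₊₁ = (n − mₖ₊₁²)/dₖ, aₖ₊₁ = ⌊(a₀+mₖ₊₁)/dₖ₊₁⌋:
  k=1: m=42, d=36, a=2
  k=2: m=30, d=25, a=2
  k=3: m=20, d=56, a=1
  k=4: m=36, d=9, a=8
  k=5: m=36, d=56, a=1
  k=6: m=20, d=25, a=2
  k=7: m=30, d=36, a=2
  k=8: m=42, d=1, a=84
d=1 and a=2a₀=84 at k=8, so the next step gives (m, d) = (42, 36) again — its k=1 value — and the period has length 8.

[42; 2, 2, 1, 8, 1, 2, 2, 84]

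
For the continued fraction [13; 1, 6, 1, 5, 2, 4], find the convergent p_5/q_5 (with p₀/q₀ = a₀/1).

Using pₖ = aₖpₖ₋₁ + pₖ₋₂, qₖ = aₖqₖ₋₁ + qₖ₋₂ (with p₋₁=1, p₋₂=0, q₋₁=0, q₋₂=1):
  k=0: a=13, p=13, q=1
  k=1: a=1, p=14, q=1
  k=2: a=6, p=97, q=7
  k=3: a=1, p=111, q=8
  k=4: a=5, p=652, q=47
  k=5: a=2, p=1415, q=102

1415/102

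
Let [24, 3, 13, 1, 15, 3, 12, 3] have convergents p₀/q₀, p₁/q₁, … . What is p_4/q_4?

16663/685

Using pₖ = aₖpₖ₋₁ + pₖ₋₂, qₖ = aₖqₖ₋₁ + qₖ₋₂ (with p₋₁=1, p₋₂=0, q₋₁=0, q₋₂=1):
  k=0: a=24, p=24, q=1
  k=1: a=3, p=73, q=3
  k=2: a=13, p=973, q=40
  k=3: a=1, p=1046, q=43
  k=4: a=15, p=16663, q=685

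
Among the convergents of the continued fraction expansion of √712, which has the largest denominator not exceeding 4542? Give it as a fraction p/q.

√712 = [26; 1, 2, 6, 2, 1, 52, …] (period length 6).
Convergents:
  p_0/q_0 = 26/1
  p_1/q_1 = 27/1
  p_2/q_2 = 80/3
  p_3/q_3 = 507/19
  p_4/q_4 = 1094/41
  p_5/q_5 = 1601/60
  p_6/q_6 = 84346/3161
  p_7/q_7 = 85947/3221
  p_8/q_8 = 256240/9603
q_7 = 3221 ≤ 4542 < 9603 = q_8, so the answer is 85947/3221.

85947/3221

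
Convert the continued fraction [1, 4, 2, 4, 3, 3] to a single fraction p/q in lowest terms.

523/427

Fold from the inside: start with 3/1.
  3 + 1/3 = 10/3
  4 + 3/10 = 43/10
  2 + 10/43 = 96/43
  4 + 43/96 = 427/96
  1 + 96/427 = 523/427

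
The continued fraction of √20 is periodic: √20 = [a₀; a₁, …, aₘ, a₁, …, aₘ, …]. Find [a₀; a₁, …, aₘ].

[4; 2, 8]

a₀ = ⌊√20⌋ = 4.
With m₀=0, d₀=1 and mₖ₊₁ = dₖaₖ − mₖ, dₖ₊₁ = (n − mₖ₊₁²)/dₖ, aₖ₊₁ = ⌊(a₀+mₖ₊₁)/dₖ₊₁⌋:
  k=1: m=4, d=4, a=2
  k=2: m=4, d=1, a=8
d=1 and a=2a₀=8 at k=2, so the next step gives (m, d) = (4, 4) again — its k=1 value — and the period has length 2.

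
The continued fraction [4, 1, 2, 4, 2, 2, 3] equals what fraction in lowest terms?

1135/242

Fold from the inside: start with 3/1.
  2 + 1/3 = 7/3
  2 + 3/7 = 17/7
  4 + 7/17 = 75/17
  2 + 17/75 = 167/75
  1 + 75/167 = 242/167
  4 + 167/242 = 1135/242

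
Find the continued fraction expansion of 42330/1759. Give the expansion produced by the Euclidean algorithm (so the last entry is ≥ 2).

[24; 15, 2, 3, 16]

42330 = 24*1759 + 114
1759 = 15*114 + 49
114 = 2*49 + 16
49 = 3*16 + 1
16 = 16*1 + 0  (stop)
So 42330/1759 = [24; 15, 2, 3, 16].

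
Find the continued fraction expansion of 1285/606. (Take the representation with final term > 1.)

[2; 8, 3, 3, 7]

1285 = 2·606 + 73
606 = 8·73 + 22
73 = 3·22 + 7
22 = 3·7 + 1
7 = 7·1 + 0  (stop)
So 1285/606 = [2; 8, 3, 3, 7].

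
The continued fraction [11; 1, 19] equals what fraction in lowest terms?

Fold from the inside: start with 19/1.
  1 + 1/19 = 20/19
  11 + 19/20 = 239/20

239/20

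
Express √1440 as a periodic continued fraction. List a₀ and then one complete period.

a₀ = ⌊√1440⌋ = 37.
With m₀=0, d₀=1 and mₖ₊₁ = dₖaₖ − mₖ, dₖ₊₁ = (n − mₖ₊₁²)/dₖ, aₖ₊₁ = ⌊(a₀+mₖ₊₁)/dₖ₊₁⌋:
  k=1: m=37, d=71, a=1
  k=2: m=34, d=4, a=17
  k=3: m=34, d=71, a=1
  k=4: m=37, d=1, a=74
d=1 and a=2a₀=74 at k=4, so the next step gives (m, d) = (37, 71) again — its k=1 value — and the period has length 4.

[37; 1, 17, 1, 74]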